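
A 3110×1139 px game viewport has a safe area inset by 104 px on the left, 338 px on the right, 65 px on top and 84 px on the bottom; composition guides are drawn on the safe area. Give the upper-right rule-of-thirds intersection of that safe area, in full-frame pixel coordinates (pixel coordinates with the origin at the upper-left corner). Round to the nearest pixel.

x = 1883 px, y = 395 px

Content width = 3110 − 104 − 338 = 2668 px; content height = 1139 − 65 − 84 = 990 px.
Upper-right is two-thirds across and one-third down within the safe area.
x = 104 + 2 × 2668/3 = 104 + 1778.67 ≈ 1883
y = 65 + 1 × 990/3 = 65 + 330.00 ≈ 395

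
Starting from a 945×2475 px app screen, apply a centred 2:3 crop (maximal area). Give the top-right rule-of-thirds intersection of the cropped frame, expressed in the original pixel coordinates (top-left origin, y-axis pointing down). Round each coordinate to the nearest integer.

945/2475 < 2/3, so the 2:3 crop keeps the full width 945 and trims height to 945 × 3/2 = 1417.50 px.
Top offset = (2475 − 1417.50)/2 = 528.75 px; left offset = 0.
Top-right is two-thirds across and one-third down within the crop:
x = 0.00 + 2 × 945.00/3 ≈ 630; y = 528.75 + 1 × 1417.50/3 ≈ 1001.

x = 630 px, y = 1001 px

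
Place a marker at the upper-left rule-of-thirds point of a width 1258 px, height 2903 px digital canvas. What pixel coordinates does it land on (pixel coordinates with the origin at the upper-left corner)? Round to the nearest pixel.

x = 419 px, y = 968 px

The upper-left point sits one-third of the way across and one-third of the way down.
x = 1 × 1258/3 ≈ 419; y = 1 × 2903/3 ≈ 968.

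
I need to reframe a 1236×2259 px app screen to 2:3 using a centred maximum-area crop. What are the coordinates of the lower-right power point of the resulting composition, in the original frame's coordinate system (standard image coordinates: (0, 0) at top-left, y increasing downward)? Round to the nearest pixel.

1236/2259 < 2/3, so the 2:3 crop keeps the full width 1236 and trims height to 1236 × 3/2 = 1854.00 px.
Top offset = (2259 − 1854.00)/2 = 202.50 px; left offset = 0.
Lower-right is two-thirds across and two-thirds down within the crop:
x = 0.00 + 2 × 1236.00/3 ≈ 824; y = 202.50 + 2 × 1854.00/3 ≈ 1439.

(824, 1439)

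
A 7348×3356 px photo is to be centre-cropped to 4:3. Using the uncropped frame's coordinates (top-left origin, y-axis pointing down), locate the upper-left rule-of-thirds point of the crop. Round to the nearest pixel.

(2928, 1119)

7348/3356 > 4/3, so the 4:3 crop keeps the full height 3356 and trims width to 3356 × 4/3 = 4474.67 px.
Left offset = (7348 − 4474.67)/2 = 1436.67 px; top offset = 0.
Upper-left is one-third across and one-third down within the crop:
x = 1436.67 + 1 × 4474.67/3 ≈ 2928; y = 0.00 + 1 × 3356.00/3 ≈ 1119.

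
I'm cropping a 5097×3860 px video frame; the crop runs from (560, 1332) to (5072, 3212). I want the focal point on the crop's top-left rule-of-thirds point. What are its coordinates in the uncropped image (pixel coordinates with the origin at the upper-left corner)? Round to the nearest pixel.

Crop width = 5072 − 560 = 4512 px; one third is 1504.00 px.
Crop height = 3212 − 1332 = 1880 px; one third is 626.67 px.
The top-left point is one-third across and one-third down within the crop:
x = 560 + 1 × 1504.00 ≈ 2064; y = 1332 + 1 × 626.67 ≈ 1959.

(2064, 1959)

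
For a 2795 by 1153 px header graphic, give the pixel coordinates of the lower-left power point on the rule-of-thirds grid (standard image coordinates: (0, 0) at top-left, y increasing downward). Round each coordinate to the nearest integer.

(932, 769)

The lower-left point sits one-third of the way across and two-thirds of the way down.
x = 1 × 2795/3 ≈ 932; y = 2 × 1153/3 ≈ 769.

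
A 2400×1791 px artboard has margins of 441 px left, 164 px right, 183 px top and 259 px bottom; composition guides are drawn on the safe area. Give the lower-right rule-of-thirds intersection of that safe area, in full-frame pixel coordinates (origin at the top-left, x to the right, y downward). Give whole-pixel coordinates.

x = 1638 px, y = 1082 px

Content width = 2400 − 441 − 164 = 1795 px; content height = 1791 − 183 − 259 = 1349 px.
Lower-right is two-thirds across and two-thirds down within the safe area.
x = 441 + 2 × 1795/3 = 441 + 1196.67 ≈ 1638
y = 183 + 2 × 1349/3 = 183 + 899.33 ≈ 1082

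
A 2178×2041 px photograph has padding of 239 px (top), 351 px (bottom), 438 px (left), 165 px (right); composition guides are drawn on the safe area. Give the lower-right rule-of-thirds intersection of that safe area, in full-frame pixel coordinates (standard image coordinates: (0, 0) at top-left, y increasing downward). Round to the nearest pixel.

Content width = 2178 − 438 − 165 = 1575 px; content height = 2041 − 239 − 351 = 1451 px.
Lower-right is two-thirds across and two-thirds down within the safe area.
x = 438 + 2 × 1575/3 = 438 + 1050.00 ≈ 1488
y = 239 + 2 × 1451/3 = 239 + 967.33 ≈ 1206

x = 1488 px, y = 1206 px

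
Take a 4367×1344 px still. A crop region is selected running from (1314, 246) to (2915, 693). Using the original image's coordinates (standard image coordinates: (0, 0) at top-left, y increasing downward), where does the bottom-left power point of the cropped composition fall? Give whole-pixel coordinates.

x = 1848 px, y = 544 px

Crop width = 2915 − 1314 = 1601 px; one third is 533.67 px.
Crop height = 693 − 246 = 447 px; one third is 149.00 px.
The bottom-left point is one-third across and two-thirds down within the crop:
x = 1314 + 1 × 533.67 ≈ 1848; y = 246 + 2 × 149.00 ≈ 544.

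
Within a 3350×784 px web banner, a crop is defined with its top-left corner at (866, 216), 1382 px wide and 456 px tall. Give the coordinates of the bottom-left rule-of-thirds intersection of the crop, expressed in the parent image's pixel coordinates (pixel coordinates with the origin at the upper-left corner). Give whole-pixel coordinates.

One third of the crop width 1382 is 460.67 px.
One third of the crop height 456 is 152.00 px.
The bottom-left point is one-third across and two-thirds down within the crop:
x = 866 + 1 × 460.67 ≈ 1327; y = 216 + 2 × 152.00 ≈ 520.

x = 1327 px, y = 520 px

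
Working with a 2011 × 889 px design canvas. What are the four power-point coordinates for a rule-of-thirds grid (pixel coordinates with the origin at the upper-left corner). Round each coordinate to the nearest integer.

(670, 296), (1341, 296), (670, 593), (1341, 593)

One third of 2011 is 670.33; one third of 889 is 296.33.
Vertical third lines at x = 670 and x = 1341; horizontal third lines at y = 296 and y = 593.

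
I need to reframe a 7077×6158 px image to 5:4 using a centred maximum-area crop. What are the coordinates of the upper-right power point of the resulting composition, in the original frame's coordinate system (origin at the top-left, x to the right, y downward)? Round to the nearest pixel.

7077/6158 < 5/4, so the 5:4 crop keeps the full width 7077 and trims height to 7077 × 4/5 = 5661.60 px.
Top offset = (6158 − 5661.60)/2 = 248.20 px; left offset = 0.
Upper-right is two-thirds across and one-third down within the crop:
x = 0.00 + 2 × 7077.00/3 ≈ 4718; y = 248.20 + 1 × 5661.60/3 ≈ 2135.

x = 4718 px, y = 2135 px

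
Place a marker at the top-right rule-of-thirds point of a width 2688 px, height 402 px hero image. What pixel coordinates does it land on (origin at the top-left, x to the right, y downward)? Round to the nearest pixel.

x = 1792 px, y = 134 px

The top-right point sits two-thirds of the way across and one-third of the way down.
x = 2 × 2688/3 ≈ 1792; y = 1 × 402/3 ≈ 134.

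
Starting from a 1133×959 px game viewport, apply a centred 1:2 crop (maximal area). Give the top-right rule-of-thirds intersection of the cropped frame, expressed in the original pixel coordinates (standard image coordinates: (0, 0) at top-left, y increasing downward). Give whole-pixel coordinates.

x = 646 px, y = 320 px

1133/959 > 1/2, so the 1:2 crop keeps the full height 959 and trims width to 959 × 1/2 = 479.50 px.
Left offset = (1133 − 479.50)/2 = 326.75 px; top offset = 0.
Top-right is two-thirds across and one-third down within the crop:
x = 326.75 + 2 × 479.50/3 ≈ 646; y = 0.00 + 1 × 959.00/3 ≈ 320.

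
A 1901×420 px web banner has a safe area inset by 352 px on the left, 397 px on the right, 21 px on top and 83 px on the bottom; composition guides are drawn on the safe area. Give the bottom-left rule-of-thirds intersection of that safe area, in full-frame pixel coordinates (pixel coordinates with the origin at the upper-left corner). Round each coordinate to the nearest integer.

Content width = 1901 − 352 − 397 = 1152 px; content height = 420 − 21 − 83 = 316 px.
Bottom-left is one-third across and two-thirds down within the safe area.
x = 352 + 1 × 1152/3 = 352 + 384.00 ≈ 736
y = 21 + 2 × 316/3 = 21 + 210.67 ≈ 232

x = 736 px, y = 232 px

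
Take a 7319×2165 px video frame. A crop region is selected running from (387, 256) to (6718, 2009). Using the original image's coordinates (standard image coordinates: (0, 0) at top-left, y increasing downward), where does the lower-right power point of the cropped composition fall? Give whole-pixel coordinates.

Crop width = 6718 − 387 = 6331 px; one third is 2110.33 px.
Crop height = 2009 − 256 = 1753 px; one third is 584.33 px.
The lower-right point is two-thirds across and two-thirds down within the crop:
x = 387 + 2 × 2110.33 ≈ 4608; y = 256 + 2 × 584.33 ≈ 1425.

x = 4608 px, y = 1425 px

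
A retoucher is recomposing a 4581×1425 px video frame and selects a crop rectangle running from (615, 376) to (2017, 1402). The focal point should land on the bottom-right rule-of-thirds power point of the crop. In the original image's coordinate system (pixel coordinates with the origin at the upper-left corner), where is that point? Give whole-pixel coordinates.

x = 1550 px, y = 1060 px

Crop width = 2017 − 615 = 1402 px; one third is 467.33 px.
Crop height = 1402 − 376 = 1026 px; one third is 342.00 px.
The bottom-right point is two-thirds across and two-thirds down within the crop:
x = 615 + 2 × 467.33 ≈ 1550; y = 376 + 2 × 342.00 ≈ 1060.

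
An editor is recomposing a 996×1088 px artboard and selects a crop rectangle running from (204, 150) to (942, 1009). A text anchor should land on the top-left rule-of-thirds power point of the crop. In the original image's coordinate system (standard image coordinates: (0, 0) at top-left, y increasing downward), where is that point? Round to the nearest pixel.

Crop width = 942 − 204 = 738 px; one third is 246.00 px.
Crop height = 1009 − 150 = 859 px; one third is 286.33 px.
The top-left point is one-third across and one-third down within the crop:
x = 204 + 1 × 246.00 ≈ 450; y = 150 + 1 × 286.33 ≈ 436.

(450, 436)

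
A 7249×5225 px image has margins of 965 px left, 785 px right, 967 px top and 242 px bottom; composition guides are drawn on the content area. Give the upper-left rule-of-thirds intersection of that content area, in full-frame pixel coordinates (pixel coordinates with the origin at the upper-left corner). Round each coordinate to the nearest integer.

Content width = 7249 − 965 − 785 = 5499 px; content height = 5225 − 967 − 242 = 4016 px.
Upper-left is one-third across and one-third down within the content area.
x = 965 + 1 × 5499/3 = 965 + 1833.00 ≈ 2798
y = 967 + 1 × 4016/3 = 967 + 1338.67 ≈ 2306

x = 2798 px, y = 2306 px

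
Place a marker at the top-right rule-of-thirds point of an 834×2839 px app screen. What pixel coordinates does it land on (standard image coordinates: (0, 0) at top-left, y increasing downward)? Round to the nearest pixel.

The top-right point sits two-thirds of the way across and one-third of the way down.
x = 2 × 834/3 ≈ 556; y = 1 × 2839/3 ≈ 946.

x = 556 px, y = 946 px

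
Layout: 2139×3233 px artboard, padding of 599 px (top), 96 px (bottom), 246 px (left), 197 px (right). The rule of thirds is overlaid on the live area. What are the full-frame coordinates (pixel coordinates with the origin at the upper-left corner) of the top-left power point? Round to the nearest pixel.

Content width = 2139 − 246 − 197 = 1696 px; content height = 3233 − 599 − 96 = 2538 px.
Top-left is one-third across and one-third down within the live area.
x = 246 + 1 × 1696/3 = 246 + 565.33 ≈ 811
y = 599 + 1 × 2538/3 = 599 + 846.00 ≈ 1445

x = 811 px, y = 1445 px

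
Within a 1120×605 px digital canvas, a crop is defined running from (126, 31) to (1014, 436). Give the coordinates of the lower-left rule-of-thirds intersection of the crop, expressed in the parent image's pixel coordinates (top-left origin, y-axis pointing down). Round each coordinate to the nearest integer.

(422, 301)

Crop width = 1014 − 126 = 888 px; one third is 296.00 px.
Crop height = 436 − 31 = 405 px; one third is 135.00 px.
The lower-left point is one-third across and two-thirds down within the crop:
x = 126 + 1 × 296.00 ≈ 422; y = 31 + 2 × 135.00 ≈ 301.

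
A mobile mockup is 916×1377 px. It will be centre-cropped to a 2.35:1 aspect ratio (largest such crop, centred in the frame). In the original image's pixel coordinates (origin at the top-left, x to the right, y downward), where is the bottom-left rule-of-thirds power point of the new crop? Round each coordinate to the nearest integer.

916/1377 < 2.35/1, so the 2.35:1 crop keeps the full width 916 and trims height to 916 × 1/2.35 = 389.79 px.
Top offset = (1377 − 389.79)/2 = 493.61 px; left offset = 0.
Bottom-left is one-third across and two-thirds down within the crop:
x = 0.00 + 1 × 916.00/3 ≈ 305; y = 493.61 + 2 × 389.79/3 ≈ 753.

x = 305 px, y = 753 px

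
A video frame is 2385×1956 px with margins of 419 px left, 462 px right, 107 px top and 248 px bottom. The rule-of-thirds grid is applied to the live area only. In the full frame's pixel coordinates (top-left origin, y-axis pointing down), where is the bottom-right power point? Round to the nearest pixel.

Content width = 2385 − 419 − 462 = 1504 px; content height = 1956 − 107 − 248 = 1601 px.
Bottom-right is two-thirds across and two-thirds down within the live area.
x = 419 + 2 × 1504/3 = 419 + 1002.67 ≈ 1422
y = 107 + 2 × 1601/3 = 107 + 1067.33 ≈ 1174

(1422, 1174)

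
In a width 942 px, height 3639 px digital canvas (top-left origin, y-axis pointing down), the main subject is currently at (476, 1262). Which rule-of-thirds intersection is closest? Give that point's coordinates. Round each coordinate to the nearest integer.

Third lines: x ∈ {314, 628}, y ∈ {1213, 2426}.
476 is closer to x = 628; 1262 is closer to y = 1213.
So the nearest intersection is the upper-right power point.

x = 628 px, y = 1213 px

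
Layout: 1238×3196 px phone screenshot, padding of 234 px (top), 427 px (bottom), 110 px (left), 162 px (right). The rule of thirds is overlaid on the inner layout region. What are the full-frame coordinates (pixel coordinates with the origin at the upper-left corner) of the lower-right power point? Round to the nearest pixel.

x = 754 px, y = 1924 px

Content width = 1238 − 110 − 162 = 966 px; content height = 3196 − 234 − 427 = 2535 px.
Lower-right is two-thirds across and two-thirds down within the inner layout region.
x = 110 + 2 × 966/3 = 110 + 644.00 ≈ 754
y = 234 + 2 × 2535/3 = 234 + 1690.00 ≈ 1924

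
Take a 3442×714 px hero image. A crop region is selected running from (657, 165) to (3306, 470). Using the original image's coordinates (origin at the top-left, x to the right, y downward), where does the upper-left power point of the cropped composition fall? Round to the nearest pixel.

Crop width = 3306 − 657 = 2649 px; one third is 883.00 px.
Crop height = 470 − 165 = 305 px; one third is 101.67 px.
The upper-left point is one-third across and one-third down within the crop:
x = 657 + 1 × 883.00 ≈ 1540; y = 165 + 1 × 101.67 ≈ 267.

(1540, 267)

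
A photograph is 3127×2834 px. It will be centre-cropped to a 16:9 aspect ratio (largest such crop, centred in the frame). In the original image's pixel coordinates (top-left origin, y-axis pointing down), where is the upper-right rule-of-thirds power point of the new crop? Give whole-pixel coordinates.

(2085, 1124)

3127/2834 < 16/9, so the 16:9 crop keeps the full width 3127 and trims height to 3127 × 9/16 = 1758.94 px.
Top offset = (2834 − 1758.94)/2 = 537.53 px; left offset = 0.
Upper-right is two-thirds across and one-third down within the crop:
x = 0.00 + 2 × 3127.00/3 ≈ 2085; y = 537.53 + 1 × 1758.94/3 ≈ 1124.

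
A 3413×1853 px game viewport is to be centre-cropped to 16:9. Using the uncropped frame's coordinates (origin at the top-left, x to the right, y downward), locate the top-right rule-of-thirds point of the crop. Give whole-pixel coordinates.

3413/1853 > 16/9, so the 16:9 crop keeps the full height 1853 and trims width to 1853 × 16/9 = 3294.22 px.
Left offset = (3413 − 3294.22)/2 = 59.39 px; top offset = 0.
Top-right is two-thirds across and one-third down within the crop:
x = 59.39 + 2 × 3294.22/3 ≈ 2256; y = 0.00 + 1 × 1853.00/3 ≈ 618.

(2256, 618)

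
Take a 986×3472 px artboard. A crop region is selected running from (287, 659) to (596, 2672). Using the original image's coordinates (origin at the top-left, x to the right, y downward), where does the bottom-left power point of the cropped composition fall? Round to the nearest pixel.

(390, 2001)

Crop width = 596 − 287 = 309 px; one third is 103.00 px.
Crop height = 2672 − 659 = 2013 px; one third is 671.00 px.
The bottom-left point is one-third across and two-thirds down within the crop:
x = 287 + 1 × 103.00 ≈ 390; y = 659 + 2 × 671.00 ≈ 2001.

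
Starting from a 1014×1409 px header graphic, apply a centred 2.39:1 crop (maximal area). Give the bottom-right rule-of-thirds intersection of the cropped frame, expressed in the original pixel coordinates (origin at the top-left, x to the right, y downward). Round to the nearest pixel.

(676, 775)

1014/1409 < 2.39/1, so the 2.39:1 crop keeps the full width 1014 and trims height to 1014 × 1/2.39 = 424.27 px.
Top offset = (1409 − 424.27)/2 = 492.37 px; left offset = 0.
Bottom-right is two-thirds across and two-thirds down within the crop:
x = 0.00 + 2 × 1014.00/3 ≈ 676; y = 492.37 + 2 × 424.27/3 ≈ 775.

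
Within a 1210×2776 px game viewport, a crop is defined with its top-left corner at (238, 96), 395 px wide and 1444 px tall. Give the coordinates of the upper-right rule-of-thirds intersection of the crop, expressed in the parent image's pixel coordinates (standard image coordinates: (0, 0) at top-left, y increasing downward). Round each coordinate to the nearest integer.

x = 501 px, y = 577 px

One third of the crop width 395 is 131.67 px.
One third of the crop height 1444 is 481.33 px.
The upper-right point is two-thirds across and one-third down within the crop:
x = 238 + 2 × 131.67 ≈ 501; y = 96 + 1 × 481.33 ≈ 577.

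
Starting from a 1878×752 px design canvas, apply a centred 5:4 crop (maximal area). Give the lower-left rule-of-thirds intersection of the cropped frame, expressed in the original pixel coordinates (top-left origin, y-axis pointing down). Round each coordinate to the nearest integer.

1878/752 > 5/4, so the 5:4 crop keeps the full height 752 and trims width to 752 × 5/4 = 940.00 px.
Left offset = (1878 − 940.00)/2 = 469.00 px; top offset = 0.
Lower-left is one-third across and two-thirds down within the crop:
x = 469.00 + 1 × 940.00/3 ≈ 782; y = 0.00 + 2 × 752.00/3 ≈ 501.

(782, 501)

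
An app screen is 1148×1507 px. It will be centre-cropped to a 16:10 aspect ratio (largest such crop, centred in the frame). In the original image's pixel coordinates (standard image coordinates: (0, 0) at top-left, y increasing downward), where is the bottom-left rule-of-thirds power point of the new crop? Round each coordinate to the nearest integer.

(383, 873)

1148/1507 < 16/10, so the 16:10 crop keeps the full width 1148 and trims height to 1148 × 10/16 = 717.50 px.
Top offset = (1507 − 717.50)/2 = 394.75 px; left offset = 0.
Bottom-left is one-third across and two-thirds down within the crop:
x = 0.00 + 1 × 1148.00/3 ≈ 383; y = 394.75 + 2 × 717.50/3 ≈ 873.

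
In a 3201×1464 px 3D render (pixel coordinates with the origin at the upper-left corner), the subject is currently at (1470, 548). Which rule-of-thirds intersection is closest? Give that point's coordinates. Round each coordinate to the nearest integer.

Third lines: x ∈ {1067, 2134}, y ∈ {488, 976}.
1470 is closer to x = 1067; 548 is closer to y = 488.
So the nearest intersection is the upper-left power point.

x = 1067 px, y = 488 px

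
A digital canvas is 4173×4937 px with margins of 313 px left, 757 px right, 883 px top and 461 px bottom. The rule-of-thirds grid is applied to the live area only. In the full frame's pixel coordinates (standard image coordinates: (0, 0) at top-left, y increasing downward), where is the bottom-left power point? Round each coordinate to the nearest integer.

Content width = 4173 − 313 − 757 = 3103 px; content height = 4937 − 883 − 461 = 3593 px.
Bottom-left is one-third across and two-thirds down within the live area.
x = 313 + 1 × 3103/3 = 313 + 1034.33 ≈ 1347
y = 883 + 2 × 3593/3 = 883 + 2395.33 ≈ 3278

x = 1347 px, y = 3278 px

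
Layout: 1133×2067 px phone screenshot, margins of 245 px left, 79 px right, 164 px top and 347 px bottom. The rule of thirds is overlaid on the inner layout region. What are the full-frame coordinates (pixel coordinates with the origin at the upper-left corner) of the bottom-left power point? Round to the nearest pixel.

Content width = 1133 − 245 − 79 = 809 px; content height = 2067 − 164 − 347 = 1556 px.
Bottom-left is one-third across and two-thirds down within the inner layout region.
x = 245 + 1 × 809/3 = 245 + 269.67 ≈ 515
y = 164 + 2 × 1556/3 = 164 + 1037.33 ≈ 1201

x = 515 px, y = 1201 px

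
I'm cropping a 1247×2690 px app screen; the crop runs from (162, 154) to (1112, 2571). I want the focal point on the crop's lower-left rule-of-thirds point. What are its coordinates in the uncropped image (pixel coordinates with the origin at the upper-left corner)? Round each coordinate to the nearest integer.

(479, 1765)

Crop width = 1112 − 162 = 950 px; one third is 316.67 px.
Crop height = 2571 − 154 = 2417 px; one third is 805.67 px.
The lower-left point is one-third across and two-thirds down within the crop:
x = 162 + 1 × 316.67 ≈ 479; y = 154 + 2 × 805.67 ≈ 1765.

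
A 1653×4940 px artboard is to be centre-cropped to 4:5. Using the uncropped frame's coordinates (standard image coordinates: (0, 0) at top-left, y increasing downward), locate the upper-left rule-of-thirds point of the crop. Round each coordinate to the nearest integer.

x = 551 px, y = 2126 px

1653/4940 < 4/5, so the 4:5 crop keeps the full width 1653 and trims height to 1653 × 5/4 = 2066.25 px.
Top offset = (4940 − 2066.25)/2 = 1436.88 px; left offset = 0.
Upper-left is one-third across and one-third down within the crop:
x = 0.00 + 1 × 1653.00/3 ≈ 551; y = 1436.88 + 1 × 2066.25/3 ≈ 2126.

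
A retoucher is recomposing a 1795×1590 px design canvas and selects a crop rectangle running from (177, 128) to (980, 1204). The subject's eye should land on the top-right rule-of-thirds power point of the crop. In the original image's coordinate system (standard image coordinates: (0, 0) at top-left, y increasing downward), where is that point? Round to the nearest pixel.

(712, 487)

Crop width = 980 − 177 = 803 px; one third is 267.67 px.
Crop height = 1204 − 128 = 1076 px; one third is 358.67 px.
The top-right point is two-thirds across and one-third down within the crop:
x = 177 + 2 × 267.67 ≈ 712; y = 128 + 1 × 358.67 ≈ 487.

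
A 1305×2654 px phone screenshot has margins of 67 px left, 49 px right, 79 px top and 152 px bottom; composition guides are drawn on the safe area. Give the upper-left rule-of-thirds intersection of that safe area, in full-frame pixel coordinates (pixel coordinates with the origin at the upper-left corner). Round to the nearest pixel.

Content width = 1305 − 67 − 49 = 1189 px; content height = 2654 − 79 − 152 = 2423 px.
Upper-left is one-third across and one-third down within the safe area.
x = 67 + 1 × 1189/3 = 67 + 396.33 ≈ 463
y = 79 + 1 × 2423/3 = 79 + 807.67 ≈ 887

x = 463 px, y = 887 px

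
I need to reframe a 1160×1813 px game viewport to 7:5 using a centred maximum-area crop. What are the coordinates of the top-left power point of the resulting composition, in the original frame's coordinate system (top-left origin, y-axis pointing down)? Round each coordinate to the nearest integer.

(387, 768)

1160/1813 < 7/5, so the 7:5 crop keeps the full width 1160 and trims height to 1160 × 5/7 = 828.57 px.
Top offset = (1813 − 828.57)/2 = 492.21 px; left offset = 0.
Top-left is one-third across and one-third down within the crop:
x = 0.00 + 1 × 1160.00/3 ≈ 387; y = 492.21 + 1 × 828.57/3 ≈ 768.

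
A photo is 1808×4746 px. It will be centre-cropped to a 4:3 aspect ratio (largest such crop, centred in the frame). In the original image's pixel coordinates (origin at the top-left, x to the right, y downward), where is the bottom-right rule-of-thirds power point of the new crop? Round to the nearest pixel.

(1205, 2599)

1808/4746 < 4/3, so the 4:3 crop keeps the full width 1808 and trims height to 1808 × 3/4 = 1356.00 px.
Top offset = (4746 − 1356.00)/2 = 1695.00 px; left offset = 0.
Bottom-right is two-thirds across and two-thirds down within the crop:
x = 0.00 + 2 × 1808.00/3 ≈ 1205; y = 1695.00 + 2 × 1356.00/3 ≈ 2599.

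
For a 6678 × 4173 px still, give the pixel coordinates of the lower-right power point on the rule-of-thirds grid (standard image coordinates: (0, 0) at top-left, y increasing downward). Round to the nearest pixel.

x = 4452 px, y = 2782 px

The lower-right point sits two-thirds of the way across and two-thirds of the way down.
x = 2 × 6678/3 ≈ 4452; y = 2 × 4173/3 ≈ 2782.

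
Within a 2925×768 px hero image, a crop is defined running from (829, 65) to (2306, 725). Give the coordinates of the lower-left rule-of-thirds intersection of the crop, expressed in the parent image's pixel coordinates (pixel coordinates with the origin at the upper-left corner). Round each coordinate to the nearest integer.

Crop width = 2306 − 829 = 1477 px; one third is 492.33 px.
Crop height = 725 − 65 = 660 px; one third is 220.00 px.
The lower-left point is one-third across and two-thirds down within the crop:
x = 829 + 1 × 492.33 ≈ 1321; y = 65 + 2 × 220.00 ≈ 505.

x = 1321 px, y = 505 px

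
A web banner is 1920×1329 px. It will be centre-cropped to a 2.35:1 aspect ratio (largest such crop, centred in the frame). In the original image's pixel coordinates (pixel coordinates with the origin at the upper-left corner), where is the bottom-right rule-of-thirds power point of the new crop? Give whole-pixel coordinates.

x = 1280 px, y = 801 px

1920/1329 < 2.35/1, so the 2.35:1 crop keeps the full width 1920 and trims height to 1920 × 1/2.35 = 817.02 px.
Top offset = (1329 − 817.02)/2 = 255.99 px; left offset = 0.
Bottom-right is two-thirds across and two-thirds down within the crop:
x = 0.00 + 2 × 1920.00/3 ≈ 1280; y = 255.99 + 2 × 817.02/3 ≈ 801.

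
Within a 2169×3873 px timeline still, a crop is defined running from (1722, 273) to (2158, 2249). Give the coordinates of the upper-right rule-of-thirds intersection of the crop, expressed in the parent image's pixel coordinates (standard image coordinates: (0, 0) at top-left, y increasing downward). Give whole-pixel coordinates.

(2013, 932)

Crop width = 2158 − 1722 = 436 px; one third is 145.33 px.
Crop height = 2249 − 273 = 1976 px; one third is 658.67 px.
The upper-right point is two-thirds across and one-third down within the crop:
x = 1722 + 2 × 145.33 ≈ 2013; y = 273 + 1 × 658.67 ≈ 932.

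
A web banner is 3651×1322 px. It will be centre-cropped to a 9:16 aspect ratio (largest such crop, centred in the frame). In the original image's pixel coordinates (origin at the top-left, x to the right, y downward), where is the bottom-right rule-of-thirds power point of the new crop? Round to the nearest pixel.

(1949, 881)

3651/1322 > 9/16, so the 9:16 crop keeps the full height 1322 and trims width to 1322 × 9/16 = 743.62 px.
Left offset = (3651 − 743.62)/2 = 1453.69 px; top offset = 0.
Bottom-right is two-thirds across and two-thirds down within the crop:
x = 1453.69 + 2 × 743.62/3 ≈ 1949; y = 0.00 + 2 × 1322.00/3 ≈ 881.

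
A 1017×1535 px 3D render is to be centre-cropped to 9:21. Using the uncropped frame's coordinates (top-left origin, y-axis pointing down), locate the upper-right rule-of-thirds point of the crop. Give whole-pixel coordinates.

1017/1535 > 9/21, so the 9:21 crop keeps the full height 1535 and trims width to 1535 × 9/21 = 657.86 px.
Left offset = (1017 − 657.86)/2 = 179.57 px; top offset = 0.
Upper-right is two-thirds across and one-third down within the crop:
x = 179.57 + 2 × 657.86/3 ≈ 618; y = 0.00 + 1 × 1535.00/3 ≈ 512.

x = 618 px, y = 512 px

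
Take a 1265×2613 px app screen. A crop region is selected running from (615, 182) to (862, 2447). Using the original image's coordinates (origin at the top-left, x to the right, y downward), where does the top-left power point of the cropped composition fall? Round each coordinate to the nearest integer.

x = 697 px, y = 937 px

Crop width = 862 − 615 = 247 px; one third is 82.33 px.
Crop height = 2447 − 182 = 2265 px; one third is 755.00 px.
The top-left point is one-third across and one-third down within the crop:
x = 615 + 1 × 82.33 ≈ 697; y = 182 + 1 × 755.00 ≈ 937.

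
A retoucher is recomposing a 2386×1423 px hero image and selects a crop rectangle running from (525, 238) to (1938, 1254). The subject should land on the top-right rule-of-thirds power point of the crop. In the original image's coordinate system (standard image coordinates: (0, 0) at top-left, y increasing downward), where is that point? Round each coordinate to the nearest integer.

Crop width = 1938 − 525 = 1413 px; one third is 471.00 px.
Crop height = 1254 − 238 = 1016 px; one third is 338.67 px.
The top-right point is two-thirds across and one-third down within the crop:
x = 525 + 2 × 471.00 ≈ 1467; y = 238 + 1 × 338.67 ≈ 577.

(1467, 577)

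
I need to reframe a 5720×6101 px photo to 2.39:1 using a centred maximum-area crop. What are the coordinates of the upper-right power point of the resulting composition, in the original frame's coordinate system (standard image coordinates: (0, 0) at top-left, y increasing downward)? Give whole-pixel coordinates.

5720/6101 < 2.39/1, so the 2.39:1 crop keeps the full width 5720 and trims height to 5720 × 1/2.39 = 2393.31 px.
Top offset = (6101 − 2393.31)/2 = 1853.85 px; left offset = 0.
Upper-right is two-thirds across and one-third down within the crop:
x = 0.00 + 2 × 5720.00/3 ≈ 3813; y = 1853.85 + 1 × 2393.31/3 ≈ 2652.

x = 3813 px, y = 2652 px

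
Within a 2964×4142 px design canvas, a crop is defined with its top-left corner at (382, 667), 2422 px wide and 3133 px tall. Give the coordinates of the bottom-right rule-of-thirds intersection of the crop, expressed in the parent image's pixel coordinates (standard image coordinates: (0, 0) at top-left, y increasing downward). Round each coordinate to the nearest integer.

x = 1997 px, y = 2756 px

One third of the crop width 2422 is 807.33 px.
One third of the crop height 3133 is 1044.33 px.
The bottom-right point is two-thirds across and two-thirds down within the crop:
x = 382 + 2 × 807.33 ≈ 1997; y = 667 + 2 × 1044.33 ≈ 2756.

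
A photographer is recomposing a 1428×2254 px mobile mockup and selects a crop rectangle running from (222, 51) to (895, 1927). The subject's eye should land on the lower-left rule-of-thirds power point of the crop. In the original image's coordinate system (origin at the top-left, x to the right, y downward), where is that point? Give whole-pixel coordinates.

Crop width = 895 − 222 = 673 px; one third is 224.33 px.
Crop height = 1927 − 51 = 1876 px; one third is 625.33 px.
The lower-left point is one-third across and two-thirds down within the crop:
x = 222 + 1 × 224.33 ≈ 446; y = 51 + 2 × 625.33 ≈ 1302.

(446, 1302)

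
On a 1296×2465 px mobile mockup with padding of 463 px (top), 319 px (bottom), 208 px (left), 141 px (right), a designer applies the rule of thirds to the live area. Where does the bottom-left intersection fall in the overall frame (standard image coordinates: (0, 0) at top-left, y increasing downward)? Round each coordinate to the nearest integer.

Content width = 1296 − 208 − 141 = 947 px; content height = 2465 − 463 − 319 = 1683 px.
Bottom-left is one-third across and two-thirds down within the live area.
x = 208 + 1 × 947/3 = 208 + 315.67 ≈ 524
y = 463 + 2 × 1683/3 = 463 + 1122.00 ≈ 1585

x = 524 px, y = 1585 px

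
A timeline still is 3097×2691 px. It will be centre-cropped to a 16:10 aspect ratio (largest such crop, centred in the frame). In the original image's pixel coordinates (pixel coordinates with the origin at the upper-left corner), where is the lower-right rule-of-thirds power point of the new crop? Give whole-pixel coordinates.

3097/2691 < 16/10, so the 16:10 crop keeps the full width 3097 and trims height to 3097 × 10/16 = 1935.62 px.
Top offset = (2691 − 1935.62)/2 = 377.69 px; left offset = 0.
Lower-right is two-thirds across and two-thirds down within the crop:
x = 0.00 + 2 × 3097.00/3 ≈ 2065; y = 377.69 + 2 × 1935.62/3 ≈ 1668.

x = 2065 px, y = 1668 px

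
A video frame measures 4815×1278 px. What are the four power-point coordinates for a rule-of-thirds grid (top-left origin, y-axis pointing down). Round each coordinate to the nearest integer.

One third of 4815 is 1605; one third of 1278 is 426.
Vertical third lines at x = 1605 and x = 3210; horizontal third lines at y = 426 and y = 852.

(1605, 426), (3210, 426), (1605, 852), (3210, 852)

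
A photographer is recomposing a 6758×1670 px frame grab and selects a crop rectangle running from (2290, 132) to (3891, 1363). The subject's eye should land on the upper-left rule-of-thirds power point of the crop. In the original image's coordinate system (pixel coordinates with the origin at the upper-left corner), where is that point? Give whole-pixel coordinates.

Crop width = 3891 − 2290 = 1601 px; one third is 533.67 px.
Crop height = 1363 − 132 = 1231 px; one third is 410.33 px.
The upper-left point is one-third across and one-third down within the crop:
x = 2290 + 1 × 533.67 ≈ 2824; y = 132 + 1 × 410.33 ≈ 542.

x = 2824 px, y = 542 px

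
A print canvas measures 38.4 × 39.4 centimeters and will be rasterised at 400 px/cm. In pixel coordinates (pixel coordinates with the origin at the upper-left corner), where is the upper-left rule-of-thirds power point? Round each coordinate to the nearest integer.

In pixels the canvas is 38.4 × 400 = 15360 wide and 39.4 × 400 = 15760 tall.
The upper-left point is one-third across and one-third down:
x = 1 × 15360/3 ≈ 5120; y = 1 × 15760/3 ≈ 5253.

x = 5120 px, y = 5253 px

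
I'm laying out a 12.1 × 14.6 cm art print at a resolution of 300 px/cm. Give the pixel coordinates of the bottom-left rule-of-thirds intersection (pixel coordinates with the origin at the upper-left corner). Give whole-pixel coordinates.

x = 1210 px, y = 2920 px

In pixels the canvas is 12.1 × 300 = 3630 wide and 14.6 × 300 = 4380 tall.
The bottom-left point is one-third across and two-thirds down:
x = 1 × 3630/3 ≈ 1210; y = 2 × 4380/3 ≈ 2920.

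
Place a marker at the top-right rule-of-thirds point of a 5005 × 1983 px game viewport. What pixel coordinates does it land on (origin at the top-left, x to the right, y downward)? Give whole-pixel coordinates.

(3337, 661)

The top-right point sits two-thirds of the way across and one-third of the way down.
x = 2 × 5005/3 ≈ 3337; y = 1 × 1983/3 ≈ 661.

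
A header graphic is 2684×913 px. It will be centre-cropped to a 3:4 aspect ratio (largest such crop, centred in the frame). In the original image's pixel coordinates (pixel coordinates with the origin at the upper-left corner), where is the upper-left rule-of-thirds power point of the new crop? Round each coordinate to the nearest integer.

2684/913 > 3/4, so the 3:4 crop keeps the full height 913 and trims width to 913 × 3/4 = 684.75 px.
Left offset = (2684 − 684.75)/2 = 999.62 px; top offset = 0.
Upper-left is one-third across and one-third down within the crop:
x = 999.62 + 1 × 684.75/3 ≈ 1228; y = 0.00 + 1 × 913.00/3 ≈ 304.

(1228, 304)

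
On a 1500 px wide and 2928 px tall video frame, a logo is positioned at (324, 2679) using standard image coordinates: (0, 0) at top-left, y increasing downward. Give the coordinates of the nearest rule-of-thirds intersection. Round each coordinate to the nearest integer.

Third lines: x ∈ {500, 1000}, y ∈ {976, 1952}.
324 is closer to x = 500; 2679 is closer to y = 1952.
So the nearest intersection is the lower-left power point.

x = 500 px, y = 1952 px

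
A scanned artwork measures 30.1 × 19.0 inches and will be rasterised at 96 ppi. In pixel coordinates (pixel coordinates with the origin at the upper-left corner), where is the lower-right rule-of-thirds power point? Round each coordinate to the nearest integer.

In pixels the canvas is 30.1 × 96 = 2889.6 wide and 19.0 × 96 = 1824 tall.
The lower-right point is two-thirds across and two-thirds down:
x = 2 × 2889.6/3 ≈ 1926; y = 2 × 1824/3 ≈ 1216.

(1926, 1216)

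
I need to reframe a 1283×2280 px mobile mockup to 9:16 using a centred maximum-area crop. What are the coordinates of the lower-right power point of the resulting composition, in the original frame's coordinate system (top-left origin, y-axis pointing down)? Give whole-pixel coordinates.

1283/2280 > 9/16, so the 9:16 crop keeps the full height 2280 and trims width to 2280 × 9/16 = 1282.50 px.
Left offset = (1283 − 1282.50)/2 = 0.25 px; top offset = 0.
Lower-right is two-thirds across and two-thirds down within the crop:
x = 0.25 + 2 × 1282.50/3 ≈ 855; y = 0.00 + 2 × 2280.00/3 ≈ 1520.

x = 855 px, y = 1520 px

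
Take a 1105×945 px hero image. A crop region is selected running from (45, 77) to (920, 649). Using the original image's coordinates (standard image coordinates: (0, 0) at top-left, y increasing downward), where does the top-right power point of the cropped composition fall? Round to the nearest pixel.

Crop width = 920 − 45 = 875 px; one third is 291.67 px.
Crop height = 649 − 77 = 572 px; one third is 190.67 px.
The top-right point is two-thirds across and one-third down within the crop:
x = 45 + 2 × 291.67 ≈ 628; y = 77 + 1 × 190.67 ≈ 268.

(628, 268)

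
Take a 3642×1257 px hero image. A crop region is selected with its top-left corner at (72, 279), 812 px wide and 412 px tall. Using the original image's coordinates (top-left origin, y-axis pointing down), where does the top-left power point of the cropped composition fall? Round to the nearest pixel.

x = 343 px, y = 416 px

One third of the crop width 812 is 270.67 px.
One third of the crop height 412 is 137.33 px.
The top-left point is one-third across and one-third down within the crop:
x = 72 + 1 × 270.67 ≈ 343; y = 279 + 1 × 137.33 ≈ 416.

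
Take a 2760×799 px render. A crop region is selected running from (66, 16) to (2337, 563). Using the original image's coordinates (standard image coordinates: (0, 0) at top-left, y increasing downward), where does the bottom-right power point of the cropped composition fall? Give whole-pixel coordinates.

x = 1580 px, y = 381 px

Crop width = 2337 − 66 = 2271 px; one third is 757.00 px.
Crop height = 563 − 16 = 547 px; one third is 182.33 px.
The bottom-right point is two-thirds across and two-thirds down within the crop:
x = 66 + 2 × 757.00 ≈ 1580; y = 16 + 2 × 182.33 ≈ 381.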